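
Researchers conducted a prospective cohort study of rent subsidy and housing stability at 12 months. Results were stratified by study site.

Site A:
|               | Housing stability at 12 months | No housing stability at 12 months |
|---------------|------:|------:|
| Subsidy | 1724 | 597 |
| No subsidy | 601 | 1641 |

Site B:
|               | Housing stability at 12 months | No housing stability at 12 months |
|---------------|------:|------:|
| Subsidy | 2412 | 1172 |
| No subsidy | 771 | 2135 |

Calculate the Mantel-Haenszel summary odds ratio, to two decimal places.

OR_MH = Σ(aᵢdᵢ/nᵢ) / Σ(bᵢcᵢ/nᵢ), where nᵢ is the stratum total.
Stratum 1 (Site A): n = 4563; a·d/n = 1724·1641/4563 = 620.0053; b·c/n = 597·601/4563 = 78.6318
Stratum 2 (Site B): n = 6490; a·d/n = 2412·2135/6490 = 793.4700; b·c/n = 1172·771/6490 = 139.2314
OR_MH = (620.0053 + 793.4700) / (78.6318 + 139.2314) = 1413.4752 / 217.8633 = 6.48790

6.49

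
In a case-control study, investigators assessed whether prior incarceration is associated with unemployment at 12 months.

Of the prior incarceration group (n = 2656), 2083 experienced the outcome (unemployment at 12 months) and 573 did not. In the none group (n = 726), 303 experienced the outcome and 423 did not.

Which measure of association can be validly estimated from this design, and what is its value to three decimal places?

5.075

From the description: a = 2083, b = 573, c = 303, d = 423.
This is a case-control study: participants were sampled on outcome status, so risks in the source population cannot be estimated directly — relative risk is not valid here. The odds ratio is the appropriate measure.
OR = (a·d)/(b·c) = (2083 × 423) / (573 × 303) = 881109 / 173619 = 5.07496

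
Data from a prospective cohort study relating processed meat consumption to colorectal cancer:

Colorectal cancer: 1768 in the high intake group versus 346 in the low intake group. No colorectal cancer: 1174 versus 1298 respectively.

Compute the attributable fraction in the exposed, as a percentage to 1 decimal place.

From the description: a = 1768, b = 1174, c = 346, d = 1298.
Risk in exposed = 1768/2942 = 0.60095; risk in unexposed = 346/1644 = 0.21046.
RR = 0.60095/0.21046 = 2.85539
AR% = (RR − 1)/RR × 100 = (2.85539 − 1)/2.85539 × 100 = 64.9785%

65.0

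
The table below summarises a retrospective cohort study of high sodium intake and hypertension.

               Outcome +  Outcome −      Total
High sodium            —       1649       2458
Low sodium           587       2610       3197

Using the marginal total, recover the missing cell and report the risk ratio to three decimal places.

The missing cell is in the exposed row: 2458 − 1649 = 809.
So a = 809, b = 1649, c = 587, d = 2610.
RR = [a/(a+b)] / [c/(c+d)] = (809/2458) / (587/3197) = 0.32913/0.18361 = 1.79255

1.793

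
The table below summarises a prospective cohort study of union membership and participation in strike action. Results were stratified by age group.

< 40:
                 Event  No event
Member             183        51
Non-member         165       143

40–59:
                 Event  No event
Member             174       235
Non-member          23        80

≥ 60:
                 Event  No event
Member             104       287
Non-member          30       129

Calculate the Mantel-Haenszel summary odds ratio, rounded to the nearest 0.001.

OR_MH = Σ(aᵢdᵢ/nᵢ) / Σ(bᵢcᵢ/nᵢ), where nᵢ is the stratum total.
Stratum 1 (< 40): n = 542; a·d/n = 183·143/542 = 48.2823; b·c/n = 51·165/542 = 15.5258
Stratum 2 (40–59): n = 512; a·d/n = 174·80/512 = 27.1875; b·c/n = 235·23/512 = 10.5566
Stratum 3 (≥ 60): n = 550; a·d/n = 104·129/550 = 24.3927; b·c/n = 287·30/550 = 15.6545
OR_MH = (48.2823 + 27.1875 + 24.3927) / (15.5258 + 10.5566 + 15.6545) = 99.8625 / 41.7370 = 2.39266

2.393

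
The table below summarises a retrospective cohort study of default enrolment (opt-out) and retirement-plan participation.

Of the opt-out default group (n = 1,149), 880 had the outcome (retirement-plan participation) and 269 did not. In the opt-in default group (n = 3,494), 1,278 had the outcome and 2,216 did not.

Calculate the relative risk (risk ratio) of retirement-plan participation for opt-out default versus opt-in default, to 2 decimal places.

From the description: a = 880, b = 269, c = 1278, d = 2216.
Risk in exposed = 880/1149 = 0.76588; risk in unexposed = 1278/3494 = 0.36577.
RR = 0.76588 / 0.36577 = 2.09389
The risk among the exposed is 2.09 times that among the unexposed.

2.09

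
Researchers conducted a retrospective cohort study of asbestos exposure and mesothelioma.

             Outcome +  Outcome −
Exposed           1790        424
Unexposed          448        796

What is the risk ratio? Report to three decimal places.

2.245

Cells: a = 1790, b = 424, c = 448, d = 796.
Risk in exposed = 1790/2214 = 0.80849; risk in unexposed = 448/1244 = 0.36013.
RR = 0.80849 / 0.36013 = 2.24501
The risk among the exposed is 2.25 times that among the unexposed.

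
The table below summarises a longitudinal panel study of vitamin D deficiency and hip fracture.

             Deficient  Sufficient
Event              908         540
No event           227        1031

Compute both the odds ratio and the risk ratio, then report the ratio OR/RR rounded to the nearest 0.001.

Reading the table with exposure as columns: a = 908 (Deficient, case), b = 227 (Deficient, non-case), c = 540 (Sufficient, case), d = 1031.
OR = (908·1031)/(227·540) = 936148/122580 = 7.63704
Risk in exposed = 908/1135 = 0.80000; risk in unexposed = 540/1571 = 0.34373; RR = 2.32741
OR/RR = 7.63704 / 2.32741 = 3.28135
The outcome is not rare, so the OR lies further from 1 than the RR.

3.281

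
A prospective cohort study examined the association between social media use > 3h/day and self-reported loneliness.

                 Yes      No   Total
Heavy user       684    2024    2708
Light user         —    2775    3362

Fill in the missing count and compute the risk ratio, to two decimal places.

1.45

The missing cell is in the unexposed row: 3362 − 2775 = 587.
So a = 684, b = 2024, c = 587, d = 2775.
RR = [a/(a+b)] / [c/(c+d)] = (684/2708) / (587/3362) = 0.25258/0.17460 = 1.44666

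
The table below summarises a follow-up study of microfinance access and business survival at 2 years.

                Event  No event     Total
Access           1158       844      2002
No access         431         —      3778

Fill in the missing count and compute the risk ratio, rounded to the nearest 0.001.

The missing cell is in the unexposed row: 3778 − 431 = 3347.
So a = 1158, b = 844, c = 431, d = 3347.
RR = [a/(a+b)] / [c/(c+d)] = (1158/2002) / (431/3778) = 0.57842/0.11408 = 5.07025

5.070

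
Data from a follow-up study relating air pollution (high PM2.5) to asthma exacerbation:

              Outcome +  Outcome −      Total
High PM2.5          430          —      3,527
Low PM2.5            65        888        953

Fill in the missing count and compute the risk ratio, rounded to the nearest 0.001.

The missing cell is in the exposed row: 3527 − 430 = 3097.
So a = 430, b = 3097, c = 65, d = 888.
RR = [a/(a+b)] / [c/(c+d)] = (430/3527) / (65/953) = 0.12192/0.06821 = 1.78749

1.787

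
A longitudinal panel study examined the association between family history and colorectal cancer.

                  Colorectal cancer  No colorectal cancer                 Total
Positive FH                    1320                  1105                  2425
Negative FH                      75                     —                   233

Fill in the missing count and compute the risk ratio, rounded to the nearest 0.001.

The missing cell is in the unexposed row: 233 − 75 = 158.
So a = 1320, b = 1105, c = 75, d = 158.
RR = [a/(a+b)] / [c/(c+d)] = (1320/2425) / (75/233) = 0.54433/0.32189 = 1.69105

1.691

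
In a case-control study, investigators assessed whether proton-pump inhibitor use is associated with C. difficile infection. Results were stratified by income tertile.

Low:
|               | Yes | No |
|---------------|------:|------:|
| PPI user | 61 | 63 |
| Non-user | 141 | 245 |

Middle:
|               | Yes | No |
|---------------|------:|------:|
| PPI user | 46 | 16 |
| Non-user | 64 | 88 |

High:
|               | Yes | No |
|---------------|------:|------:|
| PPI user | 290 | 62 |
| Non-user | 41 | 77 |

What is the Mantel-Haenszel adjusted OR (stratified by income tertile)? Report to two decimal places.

OR_MH = Σ(aᵢdᵢ/nᵢ) / Σ(bᵢcᵢ/nᵢ), where nᵢ is the stratum total.
Stratum 1 (Low): n = 510; a·d/n = 61·245/510 = 29.3039; b·c/n = 63·141/510 = 17.4176
Stratum 2 (Middle): n = 214; a·d/n = 46·88/214 = 18.9159; b·c/n = 16·64/214 = 4.7850
Stratum 3 (High): n = 470; a·d/n = 290·77/470 = 47.5106; b·c/n = 62·41/470 = 5.4085
OR_MH = (29.3039 + 18.9159 + 47.5106) / (17.4176 + 4.7850 + 5.4085) = 95.7304 / 27.6112 = 3.46709

3.47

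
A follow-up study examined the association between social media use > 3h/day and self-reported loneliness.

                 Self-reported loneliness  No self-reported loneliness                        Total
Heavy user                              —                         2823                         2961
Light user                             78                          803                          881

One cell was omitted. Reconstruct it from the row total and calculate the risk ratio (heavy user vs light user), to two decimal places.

The missing cell is in the exposed row: 2961 − 2823 = 138.
So a = 138, b = 2823, c = 78, d = 803.
RR = [a/(a+b)] / [c/(c+d)] = (138/2961) / (78/881) = 0.04661/0.08854 = 0.52641

0.53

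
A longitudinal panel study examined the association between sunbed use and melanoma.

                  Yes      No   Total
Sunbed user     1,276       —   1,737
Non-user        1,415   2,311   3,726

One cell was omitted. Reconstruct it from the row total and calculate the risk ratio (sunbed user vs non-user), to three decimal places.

1.934

The missing cell is in the exposed row: 1737 − 1276 = 461.
So a = 1276, b = 461, c = 1415, d = 2311.
RR = [a/(a+b)] / [c/(c+d)] = (1276/1737) / (1415/3726) = 0.73460/0.37976 = 1.93436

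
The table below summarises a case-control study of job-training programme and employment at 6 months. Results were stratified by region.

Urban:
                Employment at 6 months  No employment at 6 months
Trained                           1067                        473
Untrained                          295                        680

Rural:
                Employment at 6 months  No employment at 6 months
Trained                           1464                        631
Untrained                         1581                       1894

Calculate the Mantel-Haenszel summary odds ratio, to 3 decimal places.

OR_MH = Σ(aᵢdᵢ/nᵢ) / Σ(bᵢcᵢ/nᵢ), where nᵢ is the stratum total.
Stratum 1 (Urban): n = 2515; a·d/n = 1067·680/2515 = 288.4930; b·c/n = 473·295/2515 = 55.4811
Stratum 2 (Rural): n = 5570; a·d/n = 1464·1894/5570 = 497.8126; b·c/n = 631·1581/5570 = 179.1043
OR_MH = (288.4930 + 497.8126) / (55.4811 + 179.1043) = 786.3056 / 234.5854 = 3.35189

3.352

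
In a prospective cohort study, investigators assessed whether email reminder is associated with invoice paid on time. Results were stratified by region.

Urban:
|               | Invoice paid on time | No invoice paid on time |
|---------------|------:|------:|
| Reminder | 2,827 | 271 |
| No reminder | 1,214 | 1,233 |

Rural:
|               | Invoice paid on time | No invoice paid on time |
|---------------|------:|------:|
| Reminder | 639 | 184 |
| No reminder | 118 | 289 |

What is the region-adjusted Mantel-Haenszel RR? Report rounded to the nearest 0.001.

RR_MH = Σ(aᵢ·n₀ᵢ/nᵢ) / Σ(cᵢ·n₁ᵢ/nᵢ), with n₁ᵢ = aᵢ+bᵢ (exposed), n₀ᵢ = cᵢ+dᵢ (unexposed), nᵢ = n₁ᵢ+n₀ᵢ.
Stratum 1 (Urban): n₁ = 3098, n₀ = 2447, n = 5545; a·n₀/n = 2827·2447/5545 = 1247.5508; c·n₁/n = 1214·3098/5545 = 678.2637
Stratum 2 (Rural): n₁ = 823, n₀ = 407, n = 1230; a·n₀/n = 639·407/1230 = 211.4415; c·n₁/n = 118·823/1230 = 78.9545
RR_MH = (1247.5508 + 211.4415) / (678.2637 + 78.9545) = 1458.9922 / 757.2181 = 1.92678

1.927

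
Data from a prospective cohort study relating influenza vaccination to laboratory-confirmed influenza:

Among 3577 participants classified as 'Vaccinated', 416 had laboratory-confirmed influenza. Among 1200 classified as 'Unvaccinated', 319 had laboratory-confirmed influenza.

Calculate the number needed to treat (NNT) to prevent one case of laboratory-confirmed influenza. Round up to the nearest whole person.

Risk in treated group = 416/3577 = 0.11630; risk in control = 319/1200 = 0.26583.
Absolute risk reduction = 0.26583 − 0.11630 = 0.14953
NNT = 1 / ARR = 1 / 0.14953 = 6.687 → round up → 7

7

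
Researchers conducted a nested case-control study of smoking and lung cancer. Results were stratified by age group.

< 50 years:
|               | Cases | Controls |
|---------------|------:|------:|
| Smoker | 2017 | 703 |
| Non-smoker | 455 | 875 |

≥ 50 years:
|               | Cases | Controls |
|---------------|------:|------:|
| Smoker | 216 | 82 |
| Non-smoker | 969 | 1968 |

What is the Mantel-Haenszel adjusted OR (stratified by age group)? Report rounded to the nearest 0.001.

OR_MH = Σ(aᵢdᵢ/nᵢ) / Σ(bᵢcᵢ/nᵢ), where nᵢ is the stratum total.
Stratum 1 (< 50 years): n = 4050; a·d/n = 2017·875/4050 = 435.7716; b·c/n = 703·455/4050 = 78.9790
Stratum 2 (≥ 50 years): n = 3235; a·d/n = 216·1968/3235 = 131.4028; b·c/n = 82·969/3235 = 24.5620
OR_MH = (435.7716 + 131.4028) / (78.9790 + 24.5620) = 567.1744 / 103.5410 = 5.47778

5.478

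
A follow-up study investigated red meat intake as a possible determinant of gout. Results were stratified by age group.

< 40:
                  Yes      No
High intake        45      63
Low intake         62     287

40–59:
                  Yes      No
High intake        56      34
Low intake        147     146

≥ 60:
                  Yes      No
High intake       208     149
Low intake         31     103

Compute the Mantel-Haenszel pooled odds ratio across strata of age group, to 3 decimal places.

OR_MH = Σ(aᵢdᵢ/nᵢ) / Σ(bᵢcᵢ/nᵢ), where nᵢ is the stratum total.
Stratum 1 (< 40): n = 457; a·d/n = 45·287/457 = 28.2604; b·c/n = 63·62/457 = 8.5470
Stratum 2 (40–59): n = 383; a·d/n = 56·146/383 = 21.3473; b·c/n = 34·147/383 = 13.0496
Stratum 3 (≥ 60): n = 491; a·d/n = 208·103/491 = 43.6334; b·c/n = 149·31/491 = 9.4073
OR_MH = (28.2604 + 21.3473 + 43.6334) / (8.5470 + 13.0496 + 9.4073) = 93.2411 / 31.0040 = 3.00739

3.007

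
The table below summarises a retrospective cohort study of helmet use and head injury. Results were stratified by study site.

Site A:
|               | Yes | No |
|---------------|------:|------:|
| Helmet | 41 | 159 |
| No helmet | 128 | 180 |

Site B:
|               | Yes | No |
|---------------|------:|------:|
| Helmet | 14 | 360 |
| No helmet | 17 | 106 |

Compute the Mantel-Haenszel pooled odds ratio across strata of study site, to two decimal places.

OR_MH = Σ(aᵢdᵢ/nᵢ) / Σ(bᵢcᵢ/nᵢ), where nᵢ is the stratum total.
Stratum 1 (Site A): n = 508; a·d/n = 41·180/508 = 14.5276; b·c/n = 159·128/508 = 40.0630
Stratum 2 (Site B): n = 497; a·d/n = 14·106/497 = 2.9859; b·c/n = 360·17/497 = 12.3139
OR_MH = (14.5276 + 2.9859) / (40.0630 + 12.3139) = 17.5135 / 52.3769 = 0.33437

0.33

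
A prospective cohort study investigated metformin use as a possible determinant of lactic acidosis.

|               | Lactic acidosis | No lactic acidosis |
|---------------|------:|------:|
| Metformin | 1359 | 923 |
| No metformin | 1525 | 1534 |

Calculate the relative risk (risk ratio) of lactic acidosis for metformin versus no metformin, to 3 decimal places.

1.195

Cells: a = 1359, b = 923, c = 1525, d = 1534.
Risk in exposed = 1359/2282 = 0.59553; risk in unexposed = 1525/3059 = 0.49853.
RR = 0.59553 / 0.49853 = 1.19458
The risk among the exposed is 1.19 times that among the unexposed.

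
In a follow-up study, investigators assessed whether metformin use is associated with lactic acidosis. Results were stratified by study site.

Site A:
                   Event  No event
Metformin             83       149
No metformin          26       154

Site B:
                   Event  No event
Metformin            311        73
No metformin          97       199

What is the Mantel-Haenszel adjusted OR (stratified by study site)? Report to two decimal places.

6.16

OR_MH = Σ(aᵢdᵢ/nᵢ) / Σ(bᵢcᵢ/nᵢ), where nᵢ is the stratum total.
Stratum 1 (Site A): n = 412; a·d/n = 83·154/412 = 31.0243; b·c/n = 149·26/412 = 9.4029
Stratum 2 (Site B): n = 680; a·d/n = 311·199/680 = 91.0132; b·c/n = 73·97/680 = 10.4132
OR_MH = (31.0243 + 91.0132) / (9.4029 + 10.4132) = 122.0375 / 19.8161 = 6.15849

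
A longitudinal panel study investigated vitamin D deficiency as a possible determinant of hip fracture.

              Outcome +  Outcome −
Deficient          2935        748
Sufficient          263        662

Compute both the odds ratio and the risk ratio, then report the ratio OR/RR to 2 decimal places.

Cells: a = 2935, b = 748, c = 263, d = 662.
OR = (2935·662)/(748·263) = 1942970/196724 = 9.87663
Risk in exposed = 2935/3683 = 0.79690; risk in unexposed = 263/925 = 0.28432; RR = 2.80280
OR/RR = 9.87663 / 2.80280 = 3.52384
The outcome is not rare, so the OR lies further from 1 than the RR.

3.52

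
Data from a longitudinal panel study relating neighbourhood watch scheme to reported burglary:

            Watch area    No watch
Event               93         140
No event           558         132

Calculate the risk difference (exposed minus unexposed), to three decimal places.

-0.372

Reading the table with exposure as columns: a = 93 (Watch area, case), b = 558 (Watch area, non-case), c = 140 (No watch, case), d = 132.
Risk in exposed = 93/651 = 0.142857; risk in unexposed = 140/272 = 0.514706.
Risk difference = 0.142857 − 0.514706 = -0.371849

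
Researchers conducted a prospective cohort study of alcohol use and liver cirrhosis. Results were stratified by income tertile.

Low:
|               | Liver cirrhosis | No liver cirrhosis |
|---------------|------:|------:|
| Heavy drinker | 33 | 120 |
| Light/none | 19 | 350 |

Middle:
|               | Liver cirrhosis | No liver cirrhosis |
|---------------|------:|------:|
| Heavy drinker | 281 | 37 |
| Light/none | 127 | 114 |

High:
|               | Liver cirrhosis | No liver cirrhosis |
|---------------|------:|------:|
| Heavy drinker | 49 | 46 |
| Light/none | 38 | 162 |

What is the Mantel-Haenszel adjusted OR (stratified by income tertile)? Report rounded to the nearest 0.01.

OR_MH = Σ(aᵢdᵢ/nᵢ) / Σ(bᵢcᵢ/nᵢ), where nᵢ is the stratum total.
Stratum 1 (Low): n = 522; a·d/n = 33·350/522 = 22.1264; b·c/n = 120·19/522 = 4.3678
Stratum 2 (Middle): n = 559; a·d/n = 281·114/559 = 57.3059; b·c/n = 37·127/559 = 8.4061
Stratum 3 (High): n = 295; a·d/n = 49·162/295 = 26.9085; b·c/n = 46·38/295 = 5.9254
OR_MH = (22.1264 + 57.3059 + 26.9085) / (4.3678 + 8.4061 + 5.9254) = 106.3408 / 18.6993 = 5.68688

5.69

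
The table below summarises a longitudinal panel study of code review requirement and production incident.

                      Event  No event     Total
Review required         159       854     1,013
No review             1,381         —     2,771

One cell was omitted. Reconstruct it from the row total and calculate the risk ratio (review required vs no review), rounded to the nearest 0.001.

The missing cell is in the unexposed row: 2771 − 1381 = 1390.
So a = 159, b = 854, c = 1381, d = 1390.
RR = [a/(a+b)] / [c/(c+d)] = (159/1013) / (1381/2771) = 0.15696/0.49838 = 0.31494

0.315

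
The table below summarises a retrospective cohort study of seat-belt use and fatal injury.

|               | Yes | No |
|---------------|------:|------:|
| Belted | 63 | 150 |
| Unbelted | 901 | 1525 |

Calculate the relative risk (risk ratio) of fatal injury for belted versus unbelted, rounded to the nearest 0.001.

Cells: a = 63, b = 150, c = 901, d = 1525.
Risk in exposed = 63/213 = 0.29577; risk in unexposed = 901/2426 = 0.37139.
RR = 0.29577 / 0.37139 = 0.79639
The risk is 20% lower among the exposed than among the unexposed.

0.796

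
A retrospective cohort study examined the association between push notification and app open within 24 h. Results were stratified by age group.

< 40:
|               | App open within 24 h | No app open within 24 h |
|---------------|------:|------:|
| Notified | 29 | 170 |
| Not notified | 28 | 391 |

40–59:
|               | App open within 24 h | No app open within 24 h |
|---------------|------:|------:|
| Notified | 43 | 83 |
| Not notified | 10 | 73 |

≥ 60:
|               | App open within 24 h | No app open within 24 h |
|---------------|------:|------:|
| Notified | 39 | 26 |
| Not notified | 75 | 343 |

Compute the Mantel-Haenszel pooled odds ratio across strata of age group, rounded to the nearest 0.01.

OR_MH = Σ(aᵢdᵢ/nᵢ) / Σ(bᵢcᵢ/nᵢ), where nᵢ is the stratum total.
Stratum 1 (< 40): n = 618; a·d/n = 29·391/618 = 18.3479; b·c/n = 170·28/618 = 7.7023
Stratum 2 (40–59): n = 209; a·d/n = 43·73/209 = 15.0191; b·c/n = 83·10/209 = 3.9713
Stratum 3 (≥ 60): n = 483; a·d/n = 39·343/483 = 27.6957; b·c/n = 26·75/483 = 4.0373
OR_MH = (18.3479 + 15.0191 + 27.6957) / (7.7023 + 3.9713 + 4.0373) = 61.0627 / 15.7108 = 3.88666

3.89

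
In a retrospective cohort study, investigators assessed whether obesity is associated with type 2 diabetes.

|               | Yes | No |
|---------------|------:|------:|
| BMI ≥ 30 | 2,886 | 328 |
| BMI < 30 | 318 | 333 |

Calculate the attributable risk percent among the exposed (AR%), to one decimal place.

Cells: a = 2886, b = 328, c = 318, d = 333.
Risk in exposed = 2886/3214 = 0.89795; risk in unexposed = 318/651 = 0.48848.
RR = 0.89795/0.48848 = 1.83825
AR% = (RR − 1)/RR × 100 = (1.83825 − 1)/1.83825 × 100 = 45.6004%

45.6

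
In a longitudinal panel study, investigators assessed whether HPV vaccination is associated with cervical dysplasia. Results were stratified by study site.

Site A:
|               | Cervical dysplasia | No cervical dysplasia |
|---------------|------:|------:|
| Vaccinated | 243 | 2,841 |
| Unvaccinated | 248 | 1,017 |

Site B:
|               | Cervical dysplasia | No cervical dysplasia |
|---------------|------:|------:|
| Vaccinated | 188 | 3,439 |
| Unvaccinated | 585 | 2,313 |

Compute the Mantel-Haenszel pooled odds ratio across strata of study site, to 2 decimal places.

OR_MH = Σ(aᵢdᵢ/nᵢ) / Σ(bᵢcᵢ/nᵢ), where nᵢ is the stratum total.
Stratum 1 (Site A): n = 4349; a·d/n = 243·1017/4349 = 56.8248; b·c/n = 2841·248/4349 = 162.0069
Stratum 2 (Site B): n = 6525; a·d/n = 188·2313/6525 = 66.6428; b·c/n = 3439·585/6525 = 308.3241
OR_MH = (56.8248 + 66.6428) / (162.0069 + 308.3241) = 123.4675 / 470.3310 = 0.26251

0.26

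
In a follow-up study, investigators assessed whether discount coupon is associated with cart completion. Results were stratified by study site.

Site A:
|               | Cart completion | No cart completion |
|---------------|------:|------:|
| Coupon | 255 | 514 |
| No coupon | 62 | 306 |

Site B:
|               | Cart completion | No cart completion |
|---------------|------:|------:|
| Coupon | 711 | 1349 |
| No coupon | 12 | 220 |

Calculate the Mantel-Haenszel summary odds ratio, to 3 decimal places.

OR_MH = Σ(aᵢdᵢ/nᵢ) / Σ(bᵢcᵢ/nᵢ), where nᵢ is the stratum total.
Stratum 1 (Site A): n = 1137; a·d/n = 255·306/1137 = 68.6280; b·c/n = 514·62/1137 = 28.0281
Stratum 2 (Site B): n = 2292; a·d/n = 711·220/2292 = 68.2461; b·c/n = 1349·12/2292 = 7.0628
OR_MH = (68.6280 + 68.2461) / (28.0281 + 7.0628) = 136.8740 / 35.0910 = 3.90055

3.901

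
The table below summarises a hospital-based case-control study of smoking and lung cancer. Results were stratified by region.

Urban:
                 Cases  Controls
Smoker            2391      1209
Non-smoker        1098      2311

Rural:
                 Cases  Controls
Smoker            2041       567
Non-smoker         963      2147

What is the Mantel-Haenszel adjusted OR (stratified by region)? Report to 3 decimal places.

OR_MH = Σ(aᵢdᵢ/nᵢ) / Σ(bᵢcᵢ/nᵢ), where nᵢ is the stratum total.
Stratum 1 (Urban): n = 7009; a·d/n = 2391·2311/7009 = 788.3580; b·c/n = 1209·1098/7009 = 189.3968
Stratum 2 (Rural): n = 5718; a·d/n = 2041·2147/5718 = 766.3566; b·c/n = 567·963/5718 = 95.4916
OR_MH = (788.3580 + 766.3566) / (189.3968 + 95.4916) = 1554.7146 / 284.8884 = 5.45728

5.457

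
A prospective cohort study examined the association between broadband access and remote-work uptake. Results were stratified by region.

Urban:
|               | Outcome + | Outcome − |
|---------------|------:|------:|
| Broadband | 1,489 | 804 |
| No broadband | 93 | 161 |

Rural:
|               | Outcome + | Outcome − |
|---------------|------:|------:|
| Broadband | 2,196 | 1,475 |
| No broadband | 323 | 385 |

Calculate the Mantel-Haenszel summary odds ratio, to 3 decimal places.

OR_MH = Σ(aᵢdᵢ/nᵢ) / Σ(bᵢcᵢ/nᵢ), where nᵢ is the stratum total.
Stratum 1 (Urban): n = 2547; a·d/n = 1489·161/2547 = 94.1221; b·c/n = 804·93/2547 = 29.3569
Stratum 2 (Rural): n = 4379; a·d/n = 2196·385/4379 = 193.0715; b·c/n = 1475·323/4379 = 108.7977
OR_MH = (94.1221 + 193.0715) / (29.3569 + 108.7977) = 287.1936 / 138.1546 = 2.07878

2.079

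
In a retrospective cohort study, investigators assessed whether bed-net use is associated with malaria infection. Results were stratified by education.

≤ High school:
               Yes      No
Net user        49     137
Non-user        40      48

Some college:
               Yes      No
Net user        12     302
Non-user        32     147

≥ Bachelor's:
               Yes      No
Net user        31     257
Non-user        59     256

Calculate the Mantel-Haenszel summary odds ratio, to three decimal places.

0.391

OR_MH = Σ(aᵢdᵢ/nᵢ) / Σ(bᵢcᵢ/nᵢ), where nᵢ is the stratum total.
Stratum 1 (≤ High school): n = 274; a·d/n = 49·48/274 = 8.5839; b·c/n = 137·40/274 = 20.0000
Stratum 2 (Some college): n = 493; a·d/n = 12·147/493 = 3.5781; b·c/n = 302·32/493 = 19.6024
Stratum 3 (≥ Bachelor's): n = 603; a·d/n = 31·256/603 = 13.1609; b·c/n = 257·59/603 = 25.1459
OR_MH = (8.5839 + 3.5781 + 13.1609) / (20.0000 + 19.6024 + 25.1459) = 25.3229 / 64.7484 = 0.39110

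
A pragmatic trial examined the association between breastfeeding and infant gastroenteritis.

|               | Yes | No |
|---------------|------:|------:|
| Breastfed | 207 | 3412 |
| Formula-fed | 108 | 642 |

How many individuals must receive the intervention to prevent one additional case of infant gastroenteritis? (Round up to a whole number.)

12

Risk in treated group = 207/3619 = 0.05720; risk in control = 108/750 = 0.14400.
Absolute risk reduction = 0.14400 − 0.05720 = 0.08680
NNT = 1 / ARR = 1 / 0.08680 = 11.520 → round up → 12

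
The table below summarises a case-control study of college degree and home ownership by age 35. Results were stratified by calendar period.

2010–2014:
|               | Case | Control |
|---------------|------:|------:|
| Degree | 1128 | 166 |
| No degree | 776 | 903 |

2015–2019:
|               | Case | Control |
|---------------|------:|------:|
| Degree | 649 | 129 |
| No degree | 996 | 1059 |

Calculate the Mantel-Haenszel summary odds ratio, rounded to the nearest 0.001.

6.599

OR_MH = Σ(aᵢdᵢ/nᵢ) / Σ(bᵢcᵢ/nᵢ), where nᵢ is the stratum total.
Stratum 1 (2010–2014): n = 2973; a·d/n = 1128·903/2973 = 342.6115; b·c/n = 166·776/2973 = 43.3286
Stratum 2 (2015–2019): n = 2833; a·d/n = 649·1059/2833 = 242.6018; b·c/n = 129·996/2833 = 45.3526
OR_MH = (342.6115 + 242.6018) / (43.3286 + 45.3526) = 585.2133 / 88.6813 = 6.59906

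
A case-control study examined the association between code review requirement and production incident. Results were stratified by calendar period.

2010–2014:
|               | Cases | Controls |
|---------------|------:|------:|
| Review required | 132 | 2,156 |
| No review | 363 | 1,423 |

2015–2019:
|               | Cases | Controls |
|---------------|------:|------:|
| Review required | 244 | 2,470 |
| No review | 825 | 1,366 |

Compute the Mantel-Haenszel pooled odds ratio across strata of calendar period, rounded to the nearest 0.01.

OR_MH = Σ(aᵢdᵢ/nᵢ) / Σ(bᵢcᵢ/nᵢ), where nᵢ is the stratum total.
Stratum 1 (2010–2014): n = 4074; a·d/n = 132·1423/4074 = 46.1060; b·c/n = 2156·363/4074 = 192.1031
Stratum 2 (2015–2019): n = 4905; a·d/n = 244·1366/4905 = 67.9519; b·c/n = 2470·825/4905 = 415.4434
OR_MH = (46.1060 + 67.9519) / (192.1031 + 415.4434) = 114.0579 / 607.5465 = 0.18774

0.19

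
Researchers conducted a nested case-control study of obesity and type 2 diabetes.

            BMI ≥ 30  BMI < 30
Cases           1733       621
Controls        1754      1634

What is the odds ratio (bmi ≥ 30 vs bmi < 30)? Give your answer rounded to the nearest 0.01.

2.60

Reading the table with exposure as columns: a = 1733 (BMI ≥ 30, case), b = 1754 (BMI ≥ 30, non-case), c = 621 (BMI < 30, case), d = 1634.
OR = (a·d)/(b·c) = (1733 × 1634) / (1754 × 621) = 2831722 / 1089234 = 2.59974
The odds of type 2 diabetes are about 2.60 times as high in the bmi ≥ 30 group.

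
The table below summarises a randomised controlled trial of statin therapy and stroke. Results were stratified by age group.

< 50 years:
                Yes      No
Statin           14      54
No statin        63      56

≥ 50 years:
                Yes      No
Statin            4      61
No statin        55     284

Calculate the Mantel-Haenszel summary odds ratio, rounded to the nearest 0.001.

0.264

OR_MH = Σ(aᵢdᵢ/nᵢ) / Σ(bᵢcᵢ/nᵢ), where nᵢ is the stratum total.
Stratum 1 (< 50 years): n = 187; a·d/n = 14·56/187 = 4.1925; b·c/n = 54·63/187 = 18.1925
Stratum 2 (≥ 50 years): n = 404; a·d/n = 4·284/404 = 2.8119; b·c/n = 61·55/404 = 8.3045
OR_MH = (4.1925 + 2.8119) / (18.1925 + 8.3045) = 7.0044 / 26.4970 = 0.26435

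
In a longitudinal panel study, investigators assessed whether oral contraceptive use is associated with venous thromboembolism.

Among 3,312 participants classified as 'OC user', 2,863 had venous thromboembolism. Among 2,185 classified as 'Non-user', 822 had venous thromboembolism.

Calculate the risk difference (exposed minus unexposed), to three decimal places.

0.488

From the description: a = 2863, b = 449, c = 822, d = 1363.
Risk in exposed = 2863/3312 = 0.864432; risk in unexposed = 822/2185 = 0.376201.
Risk difference = 0.864432 − 0.376201 = 0.488231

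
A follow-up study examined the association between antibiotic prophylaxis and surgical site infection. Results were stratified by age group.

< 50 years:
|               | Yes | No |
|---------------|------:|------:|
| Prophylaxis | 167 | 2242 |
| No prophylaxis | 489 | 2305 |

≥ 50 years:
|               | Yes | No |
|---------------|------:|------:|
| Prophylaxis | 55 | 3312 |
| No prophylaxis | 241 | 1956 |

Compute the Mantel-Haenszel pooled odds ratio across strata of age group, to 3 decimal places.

0.263

OR_MH = Σ(aᵢdᵢ/nᵢ) / Σ(bᵢcᵢ/nᵢ), where nᵢ is the stratum total.
Stratum 1 (< 50 years): n = 5203; a·d/n = 167·2305/5203 = 73.9833; b·c/n = 2242·489/5203 = 210.7127
Stratum 2 (≥ 50 years): n = 5564; a·d/n = 55·1956/5564 = 19.3350; b·c/n = 3312·241/5564 = 143.4565
OR_MH = (73.9833 + 19.3350) / (210.7127 + 143.4565) = 93.3183 / 354.1692 = 0.26349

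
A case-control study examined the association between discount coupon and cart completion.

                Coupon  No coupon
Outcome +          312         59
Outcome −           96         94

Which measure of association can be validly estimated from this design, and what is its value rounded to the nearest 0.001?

Reading the table with exposure as columns: a = 312 (Coupon, case), b = 96 (Coupon, non-case), c = 59 (No coupon, case), d = 94.
This is a case-control study: participants were sampled on outcome status, so risks in the source population cannot be estimated directly — relative risk is not valid here. The odds ratio is the appropriate measure.
OR = (a·d)/(b·c) = (312 × 94) / (96 × 59) = 29328 / 5664 = 5.17797

5.178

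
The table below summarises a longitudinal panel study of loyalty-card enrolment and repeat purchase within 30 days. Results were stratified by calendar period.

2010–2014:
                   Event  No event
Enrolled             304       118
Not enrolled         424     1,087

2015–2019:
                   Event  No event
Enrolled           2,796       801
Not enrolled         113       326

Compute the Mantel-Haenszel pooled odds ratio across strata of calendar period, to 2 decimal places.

OR_MH = Σ(aᵢdᵢ/nᵢ) / Σ(bᵢcᵢ/nᵢ), where nᵢ is the stratum total.
Stratum 1 (2010–2014): n = 1933; a·d/n = 304·1087/1933 = 170.9509; b·c/n = 118·424/1933 = 25.8831
Stratum 2 (2015–2019): n = 4036; a·d/n = 2796·326/4036 = 225.8414; b·c/n = 801·113/4036 = 22.4264
OR_MH = (170.9509 + 225.8414) / (25.8831 + 22.4264) = 396.7923 / 48.3095 = 8.21355

8.21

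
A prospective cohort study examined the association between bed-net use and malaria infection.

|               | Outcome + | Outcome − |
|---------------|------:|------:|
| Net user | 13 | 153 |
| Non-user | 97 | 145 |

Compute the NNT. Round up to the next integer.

4

Risk in treated group = 13/166 = 0.07831; risk in control = 97/242 = 0.40083.
Absolute risk reduction = 0.40083 − 0.07831 = 0.32251
NNT = 1 / ARR = 1 / 0.32251 = 3.101 → round up → 4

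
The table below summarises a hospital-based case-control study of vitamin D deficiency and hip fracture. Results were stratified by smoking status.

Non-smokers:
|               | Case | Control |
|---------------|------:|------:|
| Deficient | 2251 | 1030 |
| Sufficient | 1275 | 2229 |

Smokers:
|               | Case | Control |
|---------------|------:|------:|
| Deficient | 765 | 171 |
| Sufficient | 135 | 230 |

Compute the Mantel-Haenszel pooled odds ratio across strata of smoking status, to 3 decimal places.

4.140

OR_MH = Σ(aᵢdᵢ/nᵢ) / Σ(bᵢcᵢ/nᵢ), where nᵢ is the stratum total.
Stratum 1 (Non-smokers): n = 6785; a·d/n = 2251·2229/6785 = 739.4958; b·c/n = 1030·1275/6785 = 193.5520
Stratum 2 (Smokers): n = 1301; a·d/n = 765·230/1301 = 135.2421; b·c/n = 171·135/1301 = 17.7440
OR_MH = (739.4958 + 135.2421) / (193.5520 + 17.7440) = 874.7379 / 211.2960 = 4.13987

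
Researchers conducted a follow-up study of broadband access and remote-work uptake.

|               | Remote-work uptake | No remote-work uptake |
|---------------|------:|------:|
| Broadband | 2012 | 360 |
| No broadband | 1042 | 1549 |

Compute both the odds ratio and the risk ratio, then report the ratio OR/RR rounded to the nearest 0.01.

Cells: a = 2012, b = 360, c = 1042, d = 1549.
OR = (2012·1549)/(360·1042) = 3116588/375120 = 8.30824
Risk in exposed = 2012/2372 = 0.84823; risk in unexposed = 1042/2591 = 0.40216; RR = 2.10918
OR/RR = 8.30824 / 2.10918 = 3.93909
The outcome is not rare, so the OR lies further from 1 than the RR.

3.94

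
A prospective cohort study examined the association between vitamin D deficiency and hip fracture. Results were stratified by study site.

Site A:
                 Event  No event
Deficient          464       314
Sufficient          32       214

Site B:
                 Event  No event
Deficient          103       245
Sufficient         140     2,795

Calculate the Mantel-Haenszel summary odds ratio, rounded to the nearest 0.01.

OR_MH = Σ(aᵢdᵢ/nᵢ) / Σ(bᵢcᵢ/nᵢ), where nᵢ is the stratum total.
Stratum 1 (Site A): n = 1024; a·d/n = 464·214/1024 = 96.9688; b·c/n = 314·32/1024 = 9.8125
Stratum 2 (Site B): n = 3283; a·d/n = 103·2795/3283 = 87.6896; b·c/n = 245·140/3283 = 10.4478
OR_MH = (96.9688 + 87.6896) / (9.8125 + 10.4478) = 184.6584 / 20.2603 = 9.11431

9.11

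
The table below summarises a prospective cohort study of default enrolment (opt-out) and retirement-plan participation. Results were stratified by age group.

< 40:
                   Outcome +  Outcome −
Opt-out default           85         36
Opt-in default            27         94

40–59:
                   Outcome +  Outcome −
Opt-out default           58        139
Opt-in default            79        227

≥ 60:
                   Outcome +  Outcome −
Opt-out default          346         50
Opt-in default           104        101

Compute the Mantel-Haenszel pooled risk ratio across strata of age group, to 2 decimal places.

1.73

RR_MH = Σ(aᵢ·n₀ᵢ/nᵢ) / Σ(cᵢ·n₁ᵢ/nᵢ), with n₁ᵢ = aᵢ+bᵢ (exposed), n₀ᵢ = cᵢ+dᵢ (unexposed), nᵢ = n₁ᵢ+n₀ᵢ.
Stratum 1 (< 40): n₁ = 121, n₀ = 121, n = 242; a·n₀/n = 85·121/242 = 42.5000; c·n₁/n = 27·121/242 = 13.5000
Stratum 2 (40–59): n₁ = 197, n₀ = 306, n = 503; a·n₀/n = 58·306/503 = 35.2843; c·n₁/n = 79·197/503 = 30.9404
Stratum 3 (≥ 60): n₁ = 396, n₀ = 205, n = 601; a·n₀/n = 346·205/601 = 118.0200; c·n₁/n = 104·396/601 = 68.5258
RR_MH = (42.5000 + 35.2843 + 118.0200) / (13.5000 + 30.9404 + 68.5258) = 195.8043 / 112.9661 = 1.73330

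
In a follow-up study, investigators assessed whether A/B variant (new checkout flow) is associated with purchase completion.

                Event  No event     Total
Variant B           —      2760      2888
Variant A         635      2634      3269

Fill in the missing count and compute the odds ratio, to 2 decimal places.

0.19

The missing cell is in the exposed row: 2888 − 2760 = 128.
So a = 128, b = 2760, c = 635, d = 2634.
OR = (a·d)/(b·c) = (128 × 2634) / (2760 × 635) = 337152 / 1752600 = 0.19237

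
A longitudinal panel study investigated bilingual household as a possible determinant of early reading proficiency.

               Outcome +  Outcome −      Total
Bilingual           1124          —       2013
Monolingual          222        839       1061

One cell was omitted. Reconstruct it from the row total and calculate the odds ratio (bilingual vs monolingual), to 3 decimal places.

4.778

The missing cell is in the exposed row: 2013 − 1124 = 889.
So a = 1124, b = 889, c = 222, d = 839.
OR = (a·d)/(b·c) = (1124 × 839) / (889 × 222) = 943036 / 197358 = 4.77830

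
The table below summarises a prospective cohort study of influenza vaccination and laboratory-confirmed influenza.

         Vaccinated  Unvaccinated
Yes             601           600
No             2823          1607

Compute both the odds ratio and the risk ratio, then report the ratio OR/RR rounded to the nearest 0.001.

Reading the table with exposure as columns: a = 601 (Vaccinated, case), b = 2823 (Vaccinated, non-case), c = 600 (Unvaccinated, case), d = 1607.
OR = (601·1607)/(2823·600) = 965807/1693800 = 0.57020
Risk in exposed = 601/3424 = 0.17553; risk in unexposed = 600/2207 = 0.27186; RR = 0.64564
OR/RR = 0.57020 / 0.64564 = 0.88315
The outcome is not rare, so the OR lies further from 1 than the RR.

0.883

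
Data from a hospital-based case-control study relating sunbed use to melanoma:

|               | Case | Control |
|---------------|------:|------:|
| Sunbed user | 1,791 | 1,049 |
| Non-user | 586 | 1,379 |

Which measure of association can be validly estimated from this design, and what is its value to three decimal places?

4.018

Cells: a = 1791, b = 1049, c = 586, d = 1379.
This is a hospital-based case-control study: participants were sampled on outcome status, so risks in the source population cannot be estimated directly — relative risk is not valid here. The odds ratio is the appropriate measure.
OR = (a·d)/(b·c) = (1791 × 1379) / (1049 × 586) = 2469789 / 614714 = 4.01779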